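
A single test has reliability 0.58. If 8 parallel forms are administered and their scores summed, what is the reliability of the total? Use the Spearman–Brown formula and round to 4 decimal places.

ρ_k = kρ / (1 + (k−1)ρ) = 8·0.58 / (1 + 7·0.58) = 4.640 / 5.060 = 0.9170.

0.9170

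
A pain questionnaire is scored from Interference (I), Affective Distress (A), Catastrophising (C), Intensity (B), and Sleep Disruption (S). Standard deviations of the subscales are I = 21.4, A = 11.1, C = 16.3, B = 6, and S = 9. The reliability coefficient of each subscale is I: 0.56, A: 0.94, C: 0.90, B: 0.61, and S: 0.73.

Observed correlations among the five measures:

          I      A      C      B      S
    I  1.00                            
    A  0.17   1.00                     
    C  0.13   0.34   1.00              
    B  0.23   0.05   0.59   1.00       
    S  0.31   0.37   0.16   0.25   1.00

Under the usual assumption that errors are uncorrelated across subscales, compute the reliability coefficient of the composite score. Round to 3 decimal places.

0.841

Var(I+A+C+B+S) = 21.4² + 11.1² + 16.3² + 6² + 9² + 2·[21.4·11.1·0.17 + 21.4·16.3·0.13 + 21.4·6·0.23 + 21.4·9·0.31 + 11.1·16.3·0.34 + 11.1·6·0.05 + 11.1·9·0.37 + 16.3·6·0.59 + 16.3·9·0.16 + 6·9·0.25] = 963.86 + 742.899 = 1706.76.
With uncorrelated errors the cross-covariances are all true-score covariance, so they carry over unchanged; only the diagonal terms shrink to ρᵢσᵢ².
True-score variance = [21.4²·0.56 + 11.1²·0.94 + 16.3²·0.90 + 6²·0.61 + 9²·0.73] + 742.899 = 692.486 + 742.899 = 1435.39.
Reliability = 1435.39 / 1706.76 = 0.841.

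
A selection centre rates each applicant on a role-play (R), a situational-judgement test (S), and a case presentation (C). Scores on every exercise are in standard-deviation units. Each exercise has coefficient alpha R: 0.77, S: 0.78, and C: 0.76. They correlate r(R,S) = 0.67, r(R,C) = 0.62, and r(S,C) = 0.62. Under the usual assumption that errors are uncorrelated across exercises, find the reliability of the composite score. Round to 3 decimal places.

0.899

Var(R+S+C) = 3 + 2·[0.67 + 0.62 + 0.62] = 3 + 3.82 = 6.82.
Under uncorrelated errors the observed covariances equal the true-score covariances, so only the own-variance terms attenuate.
True-score variance = [0.77 + 0.78 + 0.76] + 3.82 = 2.31 + 3.82 = 6.13.
Reliability = 6.13 / 6.82 = 0.899.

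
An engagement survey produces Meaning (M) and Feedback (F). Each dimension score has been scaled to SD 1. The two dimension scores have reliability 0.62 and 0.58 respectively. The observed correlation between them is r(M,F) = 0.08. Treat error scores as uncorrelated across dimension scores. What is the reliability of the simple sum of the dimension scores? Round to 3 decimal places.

0.630

Var(M+F) = 2 + 2·[0.08] = 2 + 0.16 = 2.16.
Because errors are independent across components, Cov(Tᵢ,Tⱼ) = Cov(Xᵢ,Xⱼ); the off-diagonal part of the true-score variance is the same as above.
True-score variance = [0.62 + 0.58] + 0.16 = 1.2 + 0.16 = 1.36.
Reliability = 1.36 / 2.16 = 0.630.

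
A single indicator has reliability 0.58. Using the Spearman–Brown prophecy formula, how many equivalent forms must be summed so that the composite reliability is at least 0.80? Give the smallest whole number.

3

k ≥ ρ*(1−ρ₁)/(ρ₁(1−ρ*)) = 0.80·0.42 / (0.58·0.20) = 2.897.
Smallest integer k = 3.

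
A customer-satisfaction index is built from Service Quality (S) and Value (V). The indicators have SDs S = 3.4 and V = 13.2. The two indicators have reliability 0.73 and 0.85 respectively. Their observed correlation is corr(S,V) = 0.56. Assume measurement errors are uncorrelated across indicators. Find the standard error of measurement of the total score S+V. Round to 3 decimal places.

5.409

Var(total) = 185.8 + 50.2656 = 236.066.
True-score variance = 156.543 + 50.2656 = 206.808, so reliability = 0.8761.
Error variance = 236.066 − 206.808 = 29.2572; SEM = √29.2572 = 5.409.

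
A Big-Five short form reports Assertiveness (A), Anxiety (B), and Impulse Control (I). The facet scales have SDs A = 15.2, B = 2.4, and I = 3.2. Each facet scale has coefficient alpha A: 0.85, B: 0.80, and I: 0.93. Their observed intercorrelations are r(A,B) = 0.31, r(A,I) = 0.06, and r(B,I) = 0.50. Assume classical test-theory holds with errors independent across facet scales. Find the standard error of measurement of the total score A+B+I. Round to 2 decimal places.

Var(total) = 247.04 + 36.1344 = 283.174.
True-score variance = 210.515 + 36.1344 = 246.65, so reliability = 0.8710.
Error variance = 283.174 − 246.65 = 36.5248; SEM = √36.5248 = 6.04.

6.04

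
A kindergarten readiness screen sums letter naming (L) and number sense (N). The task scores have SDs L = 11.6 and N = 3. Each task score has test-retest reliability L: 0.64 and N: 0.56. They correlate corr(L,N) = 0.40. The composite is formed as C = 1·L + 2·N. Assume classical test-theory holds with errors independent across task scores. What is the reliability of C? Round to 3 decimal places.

0.716

Var(C) = 11.6² + 2²·3² + 2·[2·11.6·3·0.40] = 170.56 + 55.68 = 226.24.
Because errors are independent across components, Cov(Tᵢ,Tⱼ) = Cov(Xᵢ,Xⱼ); the off-diagonal part of the true-score variance is the same as above.
True-score variance = [11.6²·0.64 + 2²·3²·0.56] + 55.68 = 106.278 + 55.68 = 161.958.
Reliability = 161.958 / 226.24 = 0.716.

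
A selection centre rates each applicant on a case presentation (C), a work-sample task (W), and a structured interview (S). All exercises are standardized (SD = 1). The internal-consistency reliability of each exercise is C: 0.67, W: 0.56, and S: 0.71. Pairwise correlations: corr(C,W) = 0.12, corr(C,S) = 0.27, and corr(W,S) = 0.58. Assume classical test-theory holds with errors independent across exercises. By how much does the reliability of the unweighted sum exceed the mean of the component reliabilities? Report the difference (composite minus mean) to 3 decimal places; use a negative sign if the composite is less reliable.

0.139

Var(sum) = 3 + 1.94 = 4.94; true-score variance = 1.94 + 1.94 = 3.88; composite reliability = 0.7854.
Mean component reliability = 0.6467.
Difference = 0.7854 − 0.6467 = 0.139.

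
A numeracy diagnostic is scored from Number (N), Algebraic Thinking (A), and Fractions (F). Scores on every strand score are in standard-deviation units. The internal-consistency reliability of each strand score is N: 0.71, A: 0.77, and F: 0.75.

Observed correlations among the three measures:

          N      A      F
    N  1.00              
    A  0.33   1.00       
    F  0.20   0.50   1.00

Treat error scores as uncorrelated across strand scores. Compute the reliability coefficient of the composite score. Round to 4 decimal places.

Var(N+A+F) = 3 + 2·[0.33 + 0.20 + 0.50] = 3 + 2.06 = 5.06.
Because errors are independent across components, Cov(Tᵢ,Tⱼ) = Cov(Xᵢ,Xⱼ); the off-diagonal part of the true-score variance is the same as above.
True-score variance = [0.71 + 0.77 + 0.75] + 2.06 = 2.23 + 2.06 = 4.29.
Reliability = 4.29 / 5.06 = 0.8478.

0.8478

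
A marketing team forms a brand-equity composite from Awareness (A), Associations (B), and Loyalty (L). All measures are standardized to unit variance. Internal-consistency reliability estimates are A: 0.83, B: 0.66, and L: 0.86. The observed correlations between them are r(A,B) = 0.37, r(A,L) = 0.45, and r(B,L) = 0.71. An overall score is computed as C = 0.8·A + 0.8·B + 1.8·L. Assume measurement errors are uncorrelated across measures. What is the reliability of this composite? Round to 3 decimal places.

Var(C) = 0.8² + 0.8² + 1.8² + 2·[0.64·0.37 + 1.44·0.45 + 1.44·0.71] = 4.52 + 3.8144 = 8.3344.
Under uncorrelated errors the observed covariances equal the true-score covariances, so only the own-variance terms attenuate.
True-score variance = [0.8²·0.83 + 0.8²·0.66 + 1.8²·0.86] + 3.8144 = 3.74 + 3.8144 = 7.5544.
Reliability = 7.5544 / 8.3344 = 0.906.

0.906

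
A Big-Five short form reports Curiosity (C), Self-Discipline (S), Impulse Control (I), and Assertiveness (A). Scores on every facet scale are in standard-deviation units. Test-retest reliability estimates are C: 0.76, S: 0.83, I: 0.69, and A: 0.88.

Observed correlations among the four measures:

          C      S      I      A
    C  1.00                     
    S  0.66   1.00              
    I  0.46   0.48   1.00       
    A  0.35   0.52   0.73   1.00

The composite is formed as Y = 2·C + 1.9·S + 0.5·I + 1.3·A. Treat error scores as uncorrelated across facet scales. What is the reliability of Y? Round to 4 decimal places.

Var(Y) = 2² + 1.9² + 0.5² + 1.3² + 2·[3.8·0.66 + 0.46 + 2.6·0.35 + 0.95·0.48 + 2.47·0.52 + 0.65·0.73] = 9.55 + 12.1858 = 21.7358.
With uncorrelated errors the cross-covariances are all true-score covariance, so they carry over unchanged; only the diagonal terms shrink to ρᵢσᵢ².
True-score variance = [2²·0.76 + 1.9²·0.83 + 0.5²·0.69 + 1.3²·0.88] + 12.1858 = 7.696 + 12.1858 = 19.8818.
Reliability = 19.8818 / 21.7358 = 0.9147.

0.9147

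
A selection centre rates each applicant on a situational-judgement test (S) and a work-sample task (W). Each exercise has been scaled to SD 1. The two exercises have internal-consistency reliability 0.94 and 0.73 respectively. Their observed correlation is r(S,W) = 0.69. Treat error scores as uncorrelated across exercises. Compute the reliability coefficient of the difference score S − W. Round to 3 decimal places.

0.468

Var(S−W) = 1 + 1 − 2·0.69 = 2 − 1.38 = 0.62.
Under uncorrelated errors the observed covariances equal the true-score covariances, so only the own-variance terms attenuate.
True-score variance = [0.94 + 0.73] − 1.38 = 1.67 − 1.38 = 0.29.
Reliability = 0.29 / 0.62 = 0.468.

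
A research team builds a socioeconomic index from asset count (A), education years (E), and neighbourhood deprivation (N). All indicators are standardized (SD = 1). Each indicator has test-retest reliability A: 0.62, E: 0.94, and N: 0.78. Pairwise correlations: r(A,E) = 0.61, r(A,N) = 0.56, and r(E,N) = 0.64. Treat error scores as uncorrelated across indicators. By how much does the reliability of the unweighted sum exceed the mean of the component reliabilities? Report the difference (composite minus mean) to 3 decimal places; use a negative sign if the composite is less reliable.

0.120

Var(sum) = 3 + 3.62 = 6.62; true-score variance = 2.34 + 3.62 = 5.96; composite reliability = 0.9003.
Mean component reliability = 0.7800.
Difference = 0.9003 − 0.7800 = 0.120.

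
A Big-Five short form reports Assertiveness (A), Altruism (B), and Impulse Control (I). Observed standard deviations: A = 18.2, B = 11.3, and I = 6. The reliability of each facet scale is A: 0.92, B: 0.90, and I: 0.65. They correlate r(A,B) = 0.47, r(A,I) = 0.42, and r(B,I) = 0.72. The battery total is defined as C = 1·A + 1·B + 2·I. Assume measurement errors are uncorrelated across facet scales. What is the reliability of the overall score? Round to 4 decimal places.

0.9237

Var(C) = 18.2² + 11.3² + 2²·6² + 2·[18.2·11.3·0.47 + 2·18.2·6·0.42 + 2·11.3·6·0.72] = 602.93 + 572.04 = 1174.97.
Under uncorrelated errors the observed covariances equal the true-score covariances, so only the own-variance terms attenuate.
True-score variance = [18.2²·0.92 + 11.3²·0.90 + 2²·6²·0.65] + 572.04 = 513.262 + 572.04 = 1085.3.
Reliability = 1085.3 / 1174.97 = 0.9237.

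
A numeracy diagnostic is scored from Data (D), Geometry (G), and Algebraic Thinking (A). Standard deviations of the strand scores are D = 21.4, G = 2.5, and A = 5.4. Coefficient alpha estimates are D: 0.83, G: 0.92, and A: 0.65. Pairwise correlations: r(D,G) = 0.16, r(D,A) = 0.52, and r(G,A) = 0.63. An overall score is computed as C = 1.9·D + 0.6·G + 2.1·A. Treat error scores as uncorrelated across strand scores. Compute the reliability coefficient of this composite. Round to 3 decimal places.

Var(C) = 1.9²·21.4² + 0.6²·2.5² + 2.1²·5.4² + 2·[1.14·21.4·2.5·0.16 + 3.99·21.4·5.4·0.52 + 1.26·2.5·5.4·0.63] = 1784.08 + 520.477 = 2304.56.
Because errors are independent across components, Cov(Tᵢ,Tⱼ) = Cov(Xᵢ,Xⱼ); the off-diagonal part of the true-score variance is the same as above.
True-score variance = [1.9²·21.4²·0.83 + 0.6²·2.5²·0.92 + 2.1²·5.4²·0.65] + 520.477 = 1457.84 + 520.477 = 1978.32.
Reliability = 1978.32 / 2304.56 = 0.858.

0.858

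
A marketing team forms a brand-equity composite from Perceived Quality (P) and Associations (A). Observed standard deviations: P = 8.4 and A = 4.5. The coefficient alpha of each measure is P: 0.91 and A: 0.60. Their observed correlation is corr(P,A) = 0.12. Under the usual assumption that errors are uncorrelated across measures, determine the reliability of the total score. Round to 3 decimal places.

Var(P+A) = 8.4² + 4.5² + 2·[8.4·4.5·0.12] = 90.81 + 9.072 = 99.882.
Because errors are independent across components, Cov(Tᵢ,Tⱼ) = Cov(Xᵢ,Xⱼ); the off-diagonal part of the true-score variance is the same as above.
True-score variance = [8.4²·0.91 + 4.5²·0.60] + 9.072 = 76.3596 + 9.072 = 85.4316.
Reliability = 85.4316 / 99.882 = 0.855.

0.855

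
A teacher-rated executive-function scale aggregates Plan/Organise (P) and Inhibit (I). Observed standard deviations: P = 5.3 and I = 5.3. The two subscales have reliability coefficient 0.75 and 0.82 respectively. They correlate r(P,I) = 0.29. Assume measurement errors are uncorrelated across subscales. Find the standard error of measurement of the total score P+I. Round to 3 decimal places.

Var(total) = 56.18 + 16.2922 = 72.4722.
True-score variance = 44.1013 + 16.2922 = 60.3935, so reliability = 0.8333.
Error variance = 72.4722 − 60.3935 = 12.0787; SEM = √12.0787 = 3.475.

3.475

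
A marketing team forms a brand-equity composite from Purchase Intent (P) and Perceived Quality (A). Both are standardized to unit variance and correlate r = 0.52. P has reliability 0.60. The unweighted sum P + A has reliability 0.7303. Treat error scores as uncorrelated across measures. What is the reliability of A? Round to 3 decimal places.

Var(P+A) = 2 + 2·0.52 = 3.040.
True-score variance = ρ_P + ρ_A + 2·0.52, so 0.7303 = (0.60 + ρ_A + 1.04) / 3.040.
ρ_A = 0.7303·3.040 − 0.60 − 1.04 = 0.580.

0.580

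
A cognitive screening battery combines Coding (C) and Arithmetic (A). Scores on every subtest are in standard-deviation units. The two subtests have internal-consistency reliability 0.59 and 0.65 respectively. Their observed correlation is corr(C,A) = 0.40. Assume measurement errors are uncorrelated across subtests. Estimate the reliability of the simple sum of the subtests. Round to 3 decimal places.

Var(C+A) = 2 + 2·[0.40] = 2 + 0.8 = 2.8.
Under uncorrelated errors the observed covariances equal the true-score covariances, so only the own-variance terms attenuate.
True-score variance = [0.59 + 0.65] + 0.8 = 1.24 + 0.8 = 2.04.
Reliability = 2.04 / 2.8 = 0.729.

0.729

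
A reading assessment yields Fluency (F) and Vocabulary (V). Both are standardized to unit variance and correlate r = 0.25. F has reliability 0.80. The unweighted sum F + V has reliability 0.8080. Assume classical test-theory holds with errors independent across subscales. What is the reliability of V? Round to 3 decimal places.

0.720

Var(F+V) = 2 + 2·0.25 = 2.500.
True-score variance = ρ_F + ρ_V + 2·0.25, so 0.8080 = (0.80 + ρ_V + 0.50) / 2.500.
ρ_V = 0.8080·2.500 − 0.80 − 0.50 = 0.720.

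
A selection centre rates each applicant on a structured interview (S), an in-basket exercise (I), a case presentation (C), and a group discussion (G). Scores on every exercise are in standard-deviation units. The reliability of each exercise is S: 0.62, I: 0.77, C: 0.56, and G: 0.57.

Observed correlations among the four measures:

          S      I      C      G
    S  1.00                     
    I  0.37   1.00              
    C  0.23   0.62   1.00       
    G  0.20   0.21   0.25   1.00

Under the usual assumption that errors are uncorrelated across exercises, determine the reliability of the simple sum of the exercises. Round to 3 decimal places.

0.809

Var(S+I+C+G) = 4 + 2·[0.37 + 0.23 + 0.20 + 0.62 + 0.21 + 0.25] = 4 + 3.76 = 7.76.
Under uncorrelated errors the observed covariances equal the true-score covariances, so only the own-variance terms attenuate.
True-score variance = [0.62 + 0.77 + 0.56 + 0.57] + 3.76 = 2.52 + 3.76 = 6.28.
Reliability = 6.28 / 7.76 = 0.809.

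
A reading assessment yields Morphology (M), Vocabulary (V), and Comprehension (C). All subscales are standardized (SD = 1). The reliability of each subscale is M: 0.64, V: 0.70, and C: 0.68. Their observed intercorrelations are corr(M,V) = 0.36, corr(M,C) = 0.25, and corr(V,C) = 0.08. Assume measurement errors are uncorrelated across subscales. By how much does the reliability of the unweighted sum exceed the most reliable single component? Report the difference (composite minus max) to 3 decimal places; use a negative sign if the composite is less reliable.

Var(sum) = 3 + 1.38 = 4.38; true-score variance = 2.02 + 1.38 = 3.4; composite reliability = 0.7763.
Max component reliability = 0.7000.
Difference = 0.7763 − 0.7000 = 0.076.

0.076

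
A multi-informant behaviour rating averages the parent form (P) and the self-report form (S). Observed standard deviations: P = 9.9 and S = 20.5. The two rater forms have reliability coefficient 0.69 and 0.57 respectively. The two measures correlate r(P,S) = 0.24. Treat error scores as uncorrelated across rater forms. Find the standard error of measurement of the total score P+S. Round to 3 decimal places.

Var(total) = 518.26 + 97.416 = 615.676.
True-score variance = 307.169 + 97.416 = 404.585, so reliability = 0.6571.
Error variance = 615.676 − 404.585 = 211.091; SEM = √211.091 = 14.529.

14.529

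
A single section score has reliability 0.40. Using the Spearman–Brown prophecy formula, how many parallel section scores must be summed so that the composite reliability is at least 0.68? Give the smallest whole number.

k ≥ ρ*(1−ρ₁)/(ρ₁(1−ρ*)) = 0.68·0.60 / (0.40·0.32) = 3.188.
Smallest integer k = 4.

4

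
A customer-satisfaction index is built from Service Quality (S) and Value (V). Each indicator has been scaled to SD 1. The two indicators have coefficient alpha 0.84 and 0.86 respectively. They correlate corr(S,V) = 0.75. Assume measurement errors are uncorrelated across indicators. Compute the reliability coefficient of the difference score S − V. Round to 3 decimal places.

Var(S−V) = 1 + 1 − 2·0.75 = 2 − 1.5 = 0.5.
With uncorrelated errors the cross-covariances are all true-score covariance, so they carry over unchanged; only the diagonal terms shrink to ρᵢσᵢ².
True-score variance = [0.84 + 0.86] − 1.5 = 1.7 − 1.5 = 0.2.
Reliability = 0.2 / 0.5 = 0.400.

0.400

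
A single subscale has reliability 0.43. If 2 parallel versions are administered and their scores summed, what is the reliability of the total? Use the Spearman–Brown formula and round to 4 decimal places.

0.6014

ρ_k = kρ / (1 + (k−1)ρ) = 2·0.43 / (1 + 1·0.43) = 0.860 / 1.430 = 0.6014.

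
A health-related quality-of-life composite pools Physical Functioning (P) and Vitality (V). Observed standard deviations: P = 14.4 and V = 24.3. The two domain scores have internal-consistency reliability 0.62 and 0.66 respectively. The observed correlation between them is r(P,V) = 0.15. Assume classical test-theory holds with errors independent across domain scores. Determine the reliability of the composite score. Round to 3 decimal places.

0.690

Var(P+V) = 14.4² + 24.3² + 2·[14.4·24.3·0.15] = 797.85 + 104.976 = 902.826.
Because errors are independent across components, Cov(Tᵢ,Tⱼ) = Cov(Xᵢ,Xⱼ); the off-diagonal part of the true-score variance is the same as above.
True-score variance = [14.4²·0.62 + 24.3²·0.66] + 104.976 = 518.287 + 104.976 = 623.263.
Reliability = 623.263 / 902.826 = 0.690.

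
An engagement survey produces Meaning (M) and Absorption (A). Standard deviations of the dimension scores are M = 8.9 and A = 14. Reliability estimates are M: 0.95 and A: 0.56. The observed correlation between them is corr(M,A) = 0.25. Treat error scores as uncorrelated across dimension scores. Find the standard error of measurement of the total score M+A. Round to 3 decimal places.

9.497

Var(total) = 275.21 + 62.3 = 337.51.
True-score variance = 185.01 + 62.3 = 247.31, so reliability = 0.7327.
Error variance = 337.51 − 247.31 = 90.2005; SEM = √90.2005 = 9.497.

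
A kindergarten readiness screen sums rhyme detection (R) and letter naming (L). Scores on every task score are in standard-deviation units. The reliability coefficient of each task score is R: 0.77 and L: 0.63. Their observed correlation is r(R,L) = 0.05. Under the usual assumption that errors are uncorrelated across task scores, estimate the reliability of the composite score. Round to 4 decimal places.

0.7143

Var(R+L) = 2 + 2·[0.05] = 2 + 0.1 = 2.1.
Because errors are independent across components, Cov(Tᵢ,Tⱼ) = Cov(Xᵢ,Xⱼ); the off-diagonal part of the true-score variance is the same as above.
True-score variance = [0.77 + 0.63] + 0.1 = 1.4 + 0.1 = 1.5.
Reliability = 1.5 / 2.1 = 0.7143.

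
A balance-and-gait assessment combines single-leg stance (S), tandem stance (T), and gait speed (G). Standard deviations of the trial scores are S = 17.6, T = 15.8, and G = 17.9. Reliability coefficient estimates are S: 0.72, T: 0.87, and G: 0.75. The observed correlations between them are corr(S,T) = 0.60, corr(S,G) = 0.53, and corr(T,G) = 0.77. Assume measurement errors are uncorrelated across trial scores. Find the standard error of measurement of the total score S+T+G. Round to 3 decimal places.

14.117

Var(total) = 879.81 + 1103.18 = 1982.99.
True-score variance = 680.522 + 1103.18 = 1783.7, so reliability = 0.8995.
Error variance = 1982.99 − 1783.7 = 199.288; SEM = √199.288 = 14.117.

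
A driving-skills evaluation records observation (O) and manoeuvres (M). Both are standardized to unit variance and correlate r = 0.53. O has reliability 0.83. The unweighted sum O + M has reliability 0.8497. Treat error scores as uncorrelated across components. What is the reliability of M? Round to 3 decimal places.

0.710

Var(O+M) = 2 + 2·0.53 = 3.060.
True-score variance = ρ_O + ρ_M + 2·0.53, so 0.8497 = (0.83 + ρ_M + 1.06) / 3.060.
ρ_M = 0.8497·3.060 − 0.83 − 1.06 = 0.710.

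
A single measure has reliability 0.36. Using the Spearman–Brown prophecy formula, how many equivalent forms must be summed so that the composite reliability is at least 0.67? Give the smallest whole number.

4

k ≥ ρ*(1−ρ₁)/(ρ₁(1−ρ*)) = 0.67·0.64 / (0.36·0.33) = 3.609.
Smallest integer k = 4.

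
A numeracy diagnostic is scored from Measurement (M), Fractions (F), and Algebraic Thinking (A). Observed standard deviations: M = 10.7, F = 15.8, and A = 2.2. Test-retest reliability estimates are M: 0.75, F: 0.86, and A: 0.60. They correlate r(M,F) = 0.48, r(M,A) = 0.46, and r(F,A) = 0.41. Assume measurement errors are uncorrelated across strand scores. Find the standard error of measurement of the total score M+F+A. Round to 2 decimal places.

Var(total) = 368.97 + 212.458 = 581.428.
True-score variance = 303.462 + 212.458 = 515.919, so reliability = 0.8873.
Error variance = 581.428 − 515.919 = 65.5081; SEM = √65.5081 = 8.09.

8.09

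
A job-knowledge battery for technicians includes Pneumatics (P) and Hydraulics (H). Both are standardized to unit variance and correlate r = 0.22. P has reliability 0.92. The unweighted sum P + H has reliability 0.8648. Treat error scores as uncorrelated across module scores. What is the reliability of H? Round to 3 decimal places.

Var(P+H) = 2 + 2·0.22 = 2.440.
True-score variance = ρ_P + ρ_H + 2·0.22, so 0.8648 = (0.92 + ρ_H + 0.44) / 2.440.
ρ_H = 0.8648·2.440 − 0.92 − 0.44 = 0.750.

0.750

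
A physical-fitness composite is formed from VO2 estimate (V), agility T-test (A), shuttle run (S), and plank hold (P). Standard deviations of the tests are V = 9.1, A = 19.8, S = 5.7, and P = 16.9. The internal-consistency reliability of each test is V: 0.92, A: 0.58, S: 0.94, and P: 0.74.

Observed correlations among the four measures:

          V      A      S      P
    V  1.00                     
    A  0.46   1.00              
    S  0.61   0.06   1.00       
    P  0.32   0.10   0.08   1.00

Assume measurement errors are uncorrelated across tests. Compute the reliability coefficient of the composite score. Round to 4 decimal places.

0.7965

Var(V+A+S+P) = 9.1² + 19.8² + 5.7² + 16.9² + 2·[9.1·19.8·0.46 + 9.1·5.7·0.61 + 9.1·16.9·0.32 + 19.8·5.7·0.06 + 19.8·16.9·0.10 + 5.7·16.9·0.08] = 792.95 + 423.353 = 1216.3.
Under uncorrelated errors the observed covariances equal the true-score covariances, so only the own-variance terms attenuate.
True-score variance = [9.1²·0.92 + 19.8²·0.58 + 5.7²·0.94 + 16.9²·0.74] + 423.353 = 545.46 + 423.353 = 968.813.
Reliability = 968.813 / 1216.3 = 0.7965.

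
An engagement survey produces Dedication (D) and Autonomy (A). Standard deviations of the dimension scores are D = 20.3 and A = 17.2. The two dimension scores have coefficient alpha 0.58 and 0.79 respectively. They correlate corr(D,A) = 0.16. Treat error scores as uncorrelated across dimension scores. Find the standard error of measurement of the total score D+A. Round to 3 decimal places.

15.336

Var(total) = 707.93 + 111.731 = 819.661.
True-score variance = 472.726 + 111.731 = 584.457, so reliability = 0.7130.
Error variance = 819.661 − 584.457 = 235.204; SEM = √235.204 = 15.336.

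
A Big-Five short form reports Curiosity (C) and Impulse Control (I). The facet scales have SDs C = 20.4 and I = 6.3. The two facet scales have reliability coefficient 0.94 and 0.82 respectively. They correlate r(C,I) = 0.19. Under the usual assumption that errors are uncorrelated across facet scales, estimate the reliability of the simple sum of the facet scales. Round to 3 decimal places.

0.936

Var(C+I) = 20.4² + 6.3² + 2·[20.4·6.3·0.19] = 455.85 + 48.8376 = 504.688.
Under uncorrelated errors the observed covariances equal the true-score covariances, so only the own-variance terms attenuate.
True-score variance = [20.4²·0.94 + 6.3²·0.82] + 48.8376 = 423.736 + 48.8376 = 472.574.
Reliability = 472.574 / 504.688 = 0.936.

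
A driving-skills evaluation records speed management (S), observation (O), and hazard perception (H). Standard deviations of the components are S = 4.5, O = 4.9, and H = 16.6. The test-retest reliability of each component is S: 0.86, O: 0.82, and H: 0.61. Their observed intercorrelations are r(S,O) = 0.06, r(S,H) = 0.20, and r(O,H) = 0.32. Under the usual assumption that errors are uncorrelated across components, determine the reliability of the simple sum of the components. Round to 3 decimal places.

0.717

Var(S+O+H) = 4.5² + 4.9² + 16.6² + 2·[4.5·4.9·0.06 + 4.5·16.6·0.20 + 4.9·16.6·0.32] = 319.82 + 84.5836 = 404.404.
Under uncorrelated errors the observed covariances equal the true-score covariances, so only the own-variance terms attenuate.
True-score variance = [4.5²·0.86 + 4.9²·0.82 + 16.6²·0.61] + 84.5836 = 205.195 + 84.5836 = 289.778.
Reliability = 289.778 / 404.404 = 0.717.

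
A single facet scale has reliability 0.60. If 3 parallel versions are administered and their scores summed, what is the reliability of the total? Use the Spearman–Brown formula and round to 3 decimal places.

ρ_k = kρ / (1 + (k−1)ρ) = 3·0.60 / (1 + 2·0.60) = 1.800 / 2.200 = 0.818.

0.818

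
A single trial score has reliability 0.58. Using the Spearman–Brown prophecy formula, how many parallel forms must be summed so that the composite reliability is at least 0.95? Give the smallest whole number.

14

k ≥ ρ*(1−ρ₁)/(ρ₁(1−ρ*)) = 0.95·0.42 / (0.58·0.05) = 13.759.
Smallest integer k = 14.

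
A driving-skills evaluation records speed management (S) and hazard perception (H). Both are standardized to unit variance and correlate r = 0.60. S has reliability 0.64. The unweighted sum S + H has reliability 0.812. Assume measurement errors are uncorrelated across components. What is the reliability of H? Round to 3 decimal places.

Var(S+H) = 2 + 2·0.60 = 3.200.
True-score variance = ρ_S + ρ_H + 2·0.60, so 0.812 = (0.64 + ρ_H + 1.20) / 3.200.
ρ_H = 0.812·3.200 − 0.64 − 1.20 = 0.758.

0.758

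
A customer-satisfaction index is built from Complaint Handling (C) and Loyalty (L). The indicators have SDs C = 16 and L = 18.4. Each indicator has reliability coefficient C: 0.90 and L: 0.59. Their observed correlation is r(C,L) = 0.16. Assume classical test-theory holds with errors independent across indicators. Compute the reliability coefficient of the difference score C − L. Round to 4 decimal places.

Var(C−L) = 16² + 18.4² − 2·16·18.4·0.16 = 594.56 − 94.208 = 500.352.
With uncorrelated errors the cross-covariances are all true-score covariance, so they carry over unchanged; only the diagonal terms shrink to ρᵢσᵢ².
True-score variance = [16²·0.90 + 18.4²·0.59] − 94.208 = 430.15 − 94.208 = 335.942.
Reliability = 335.942 / 500.352 = 0.6714.

0.6714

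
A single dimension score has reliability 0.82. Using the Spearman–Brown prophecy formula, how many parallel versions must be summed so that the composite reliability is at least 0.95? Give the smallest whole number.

k ≥ ρ*(1−ρ₁)/(ρ₁(1−ρ*)) = 0.95·0.18 / (0.82·0.05) = 4.171.
Smallest integer k = 5.

5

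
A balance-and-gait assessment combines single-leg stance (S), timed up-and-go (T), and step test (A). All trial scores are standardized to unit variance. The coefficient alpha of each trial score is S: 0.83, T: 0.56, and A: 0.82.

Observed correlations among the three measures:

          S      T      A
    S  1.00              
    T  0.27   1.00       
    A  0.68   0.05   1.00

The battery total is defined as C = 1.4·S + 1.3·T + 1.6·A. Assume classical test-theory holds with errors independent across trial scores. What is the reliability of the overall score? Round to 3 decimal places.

Var(C) = 1.4² + 1.3² + 1.6² + 2·[1.82·0.27 + 2.24·0.68 + 2.08·0.05] = 6.21 + 4.2372 = 10.4472.
With uncorrelated errors the cross-covariances are all true-score covariance, so they carry over unchanged; only the diagonal terms shrink to ρᵢσᵢ².
True-score variance = [1.4²·0.83 + 1.3²·0.56 + 1.6²·0.82] + 4.2372 = 4.6724 + 4.2372 = 8.9096.
Reliability = 8.9096 / 10.4472 = 0.853.

0.853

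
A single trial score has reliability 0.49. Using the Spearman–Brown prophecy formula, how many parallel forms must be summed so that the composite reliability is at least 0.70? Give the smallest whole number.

k ≥ ρ*(1−ρ₁)/(ρ₁(1−ρ*)) = 0.70·0.51 / (0.49·0.30) = 2.429.
Smallest integer k = 3.

3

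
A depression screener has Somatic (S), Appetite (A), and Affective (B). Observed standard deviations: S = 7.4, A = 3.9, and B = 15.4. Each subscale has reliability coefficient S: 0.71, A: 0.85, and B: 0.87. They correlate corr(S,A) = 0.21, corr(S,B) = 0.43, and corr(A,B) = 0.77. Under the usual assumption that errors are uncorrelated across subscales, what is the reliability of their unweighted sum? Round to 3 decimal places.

Var(S+A+B) = 7.4² + 3.9² + 15.4² + 2·[7.4·3.9·0.21 + 7.4·15.4·0.43 + 3.9·15.4·0.77] = 307.13 + 202.619 = 509.749.
Under uncorrelated errors the observed covariances equal the true-score covariances, so only the own-variance terms attenuate.
True-score variance = [7.4²·0.71 + 3.9²·0.85 + 15.4²·0.87] + 202.619 = 258.137 + 202.619 = 460.757.
Reliability = 460.757 / 509.749 = 0.904.

0.904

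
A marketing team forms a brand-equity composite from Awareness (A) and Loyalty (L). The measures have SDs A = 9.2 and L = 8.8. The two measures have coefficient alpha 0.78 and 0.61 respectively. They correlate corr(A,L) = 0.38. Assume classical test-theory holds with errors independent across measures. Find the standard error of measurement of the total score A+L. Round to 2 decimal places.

6.99

Var(total) = 162.08 + 61.5296 = 223.61.
True-score variance = 113.258 + 61.5296 = 174.787, so reliability = 0.7817.
Error variance = 223.61 − 174.787 = 48.8224; SEM = √48.8224 = 6.99.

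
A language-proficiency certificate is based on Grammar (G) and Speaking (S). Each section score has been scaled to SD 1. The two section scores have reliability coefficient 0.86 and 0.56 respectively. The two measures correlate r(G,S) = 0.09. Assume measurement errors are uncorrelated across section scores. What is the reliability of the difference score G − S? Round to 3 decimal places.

Var(G−S) = 1 + 1 − 2·0.09 = 2 − 0.18 = 1.82.
Because errors are independent across components, Cov(Tᵢ,Tⱼ) = Cov(Xᵢ,Xⱼ); the off-diagonal part of the true-score variance is the same as above.
True-score variance = [0.86 + 0.56] − 0.18 = 1.42 − 0.18 = 1.24.
Reliability = 1.24 / 1.82 = 0.681.

0.681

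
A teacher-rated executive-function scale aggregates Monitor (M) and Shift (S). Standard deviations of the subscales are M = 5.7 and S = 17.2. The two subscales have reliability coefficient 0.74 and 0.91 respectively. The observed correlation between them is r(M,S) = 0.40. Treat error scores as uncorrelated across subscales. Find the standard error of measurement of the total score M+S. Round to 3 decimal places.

Var(total) = 328.33 + 78.432 = 406.762.
True-score variance = 293.257 + 78.432 = 371.689, so reliability = 0.9138.
Error variance = 406.762 − 371.689 = 35.073; SEM = √35.073 = 5.922.

5.922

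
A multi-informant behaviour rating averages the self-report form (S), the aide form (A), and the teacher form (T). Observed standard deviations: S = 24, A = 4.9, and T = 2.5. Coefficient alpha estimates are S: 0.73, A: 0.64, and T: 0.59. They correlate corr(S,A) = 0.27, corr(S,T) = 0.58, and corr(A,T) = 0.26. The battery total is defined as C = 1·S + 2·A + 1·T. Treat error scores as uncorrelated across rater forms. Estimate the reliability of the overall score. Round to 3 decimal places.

0.783

Var(C) = 24² + 2²·4.9² + 2.5² + 2·[2·24·4.9·0.27 + 24·2.5·0.58 + 2·4.9·2.5·0.26] = 678.29 + 209.348 = 887.638.
Because errors are independent across components, Cov(Tᵢ,Tⱼ) = Cov(Xᵢ,Xⱼ); the off-diagonal part of the true-score variance is the same as above.
True-score variance = [24²·0.73 + 2²·4.9²·0.64 + 2.5²·0.59] + 209.348 = 485.633 + 209.348 = 694.981.
Reliability = 694.981 / 887.638 = 0.783.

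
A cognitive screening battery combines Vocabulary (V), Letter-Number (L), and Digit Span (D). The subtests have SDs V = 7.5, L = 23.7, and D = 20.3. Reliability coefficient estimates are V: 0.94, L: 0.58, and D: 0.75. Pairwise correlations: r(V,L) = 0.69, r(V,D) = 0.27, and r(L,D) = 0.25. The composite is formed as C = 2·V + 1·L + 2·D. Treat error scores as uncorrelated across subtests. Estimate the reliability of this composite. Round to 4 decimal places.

Var(C) = 2²·7.5² + 23.7² + 2²·20.3² + 2·[2·7.5·23.7·0.69 + 4·7.5·20.3·0.27 + 2·23.7·20.3·0.25] = 2435.05 + 1300.56 = 3735.61.
With uncorrelated errors the cross-covariances are all true-score covariance, so they carry over unchanged; only the diagonal terms shrink to ρᵢσᵢ².
True-score variance = [2²·7.5²·0.94 + 23.7²·0.58 + 2²·20.3²·0.75] + 1300.56 = 1773.55 + 1300.56 = 3074.11.
Reliability = 3074.11 / 3735.61 = 0.8229.

0.8229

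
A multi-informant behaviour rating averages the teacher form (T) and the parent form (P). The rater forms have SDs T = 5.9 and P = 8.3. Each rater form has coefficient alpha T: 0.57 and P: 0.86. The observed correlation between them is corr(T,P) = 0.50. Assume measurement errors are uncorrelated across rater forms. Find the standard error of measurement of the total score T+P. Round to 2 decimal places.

4.96

Var(total) = 103.7 + 48.97 = 152.67.
True-score variance = 79.0871 + 48.97 = 128.057, so reliability = 0.8388.
Error variance = 152.67 − 128.057 = 24.6129; SEM = √24.6129 = 4.96.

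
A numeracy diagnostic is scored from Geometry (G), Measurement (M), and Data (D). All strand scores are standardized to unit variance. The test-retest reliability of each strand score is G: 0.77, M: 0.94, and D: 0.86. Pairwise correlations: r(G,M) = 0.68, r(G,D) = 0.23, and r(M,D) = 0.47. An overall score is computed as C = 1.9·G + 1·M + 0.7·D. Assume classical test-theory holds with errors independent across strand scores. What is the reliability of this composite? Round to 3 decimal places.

0.893

Var(C) = 1.9² + 1 + 0.7² + 2·[1.9·0.68 + 1.33·0.23 + 0.7·0.47] = 5.1 + 3.8538 = 8.9538.
Under uncorrelated errors the observed covariances equal the true-score covariances, so only the own-variance terms attenuate.
True-score variance = [1.9²·0.77 + 0.94 + 0.7²·0.86] + 3.8538 = 4.1411 + 3.8538 = 7.9949.
Reliability = 7.9949 / 8.9538 = 0.893.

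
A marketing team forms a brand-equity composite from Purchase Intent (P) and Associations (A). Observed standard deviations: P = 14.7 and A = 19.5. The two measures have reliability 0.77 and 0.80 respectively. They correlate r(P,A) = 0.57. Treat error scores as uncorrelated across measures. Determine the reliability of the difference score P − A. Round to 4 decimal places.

Var(P−A) = 14.7² + 19.5² − 2·14.7·19.5·0.57 = 596.34 − 326.781 = 269.559.
With uncorrelated errors the cross-covariances are all true-score covariance, so they carry over unchanged; only the diagonal terms shrink to ρᵢσᵢ².
True-score variance = [14.7²·0.77 + 19.5²·0.80] − 326.781 = 470.589 − 326.781 = 143.808.
Reliability = 143.808 / 269.559 = 0.5335.

0.5335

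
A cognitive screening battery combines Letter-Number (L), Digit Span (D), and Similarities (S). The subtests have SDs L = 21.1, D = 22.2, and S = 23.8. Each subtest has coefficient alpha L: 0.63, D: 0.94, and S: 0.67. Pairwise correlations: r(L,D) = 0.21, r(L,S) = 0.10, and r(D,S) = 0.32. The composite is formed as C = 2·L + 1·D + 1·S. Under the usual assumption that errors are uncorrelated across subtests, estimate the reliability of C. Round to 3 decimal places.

Var(C) = 2²·21.1² + 22.2² + 23.8² + 2·[2·21.1·22.2·0.21 + 2·21.1·23.8·0.10 + 22.2·23.8·0.32] = 2840.12 + 932.495 = 3772.62.
Because errors are independent across components, Cov(Tᵢ,Tⱼ) = Cov(Xᵢ,Xⱼ); the off-diagonal part of the true-score variance is the same as above.
True-score variance = [2²·21.1²·0.63 + 22.2²·0.94 + 23.8²·0.67] + 932.495 = 1964.71 + 932.495 = 2897.21.
Reliability = 2897.21 / 3772.62 = 0.768.

0.768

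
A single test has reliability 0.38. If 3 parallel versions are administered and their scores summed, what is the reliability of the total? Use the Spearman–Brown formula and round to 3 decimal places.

0.648

ρ_k = kρ / (1 + (k−1)ρ) = 3·0.38 / (1 + 2·0.38) = 1.140 / 1.760 = 0.648.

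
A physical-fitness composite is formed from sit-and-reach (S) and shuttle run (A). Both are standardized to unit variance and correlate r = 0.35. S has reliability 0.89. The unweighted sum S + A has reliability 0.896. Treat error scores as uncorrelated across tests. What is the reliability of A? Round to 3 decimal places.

Var(S+A) = 2 + 2·0.35 = 2.700.
True-score variance = ρ_S + ρ_A + 2·0.35, so 0.896 = (0.89 + ρ_A + 0.70) / 2.700.
ρ_A = 0.896·2.700 − 0.89 − 0.70 = 0.829.

0.829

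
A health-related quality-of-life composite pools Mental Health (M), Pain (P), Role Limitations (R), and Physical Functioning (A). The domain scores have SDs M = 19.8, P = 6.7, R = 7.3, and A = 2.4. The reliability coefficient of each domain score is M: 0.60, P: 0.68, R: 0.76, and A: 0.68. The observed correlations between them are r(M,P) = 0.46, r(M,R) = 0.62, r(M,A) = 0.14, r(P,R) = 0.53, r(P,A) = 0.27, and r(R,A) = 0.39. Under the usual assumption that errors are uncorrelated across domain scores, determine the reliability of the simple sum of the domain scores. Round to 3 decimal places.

0.790

Var(M+P+R+A) = 19.8² + 6.7² + 7.3² + 2.4² + 2·[19.8·6.7·0.46 + 19.8·7.3·0.62 + 19.8·2.4·0.14 + 6.7·7.3·0.53 + 6.7·2.4·0.27 + 7.3·2.4·0.39] = 495.98 + 388.776 = 884.756.
Because errors are independent across components, Cov(Tᵢ,Tⱼ) = Cov(Xᵢ,Xⱼ); the off-diagonal part of the true-score variance is the same as above.
True-score variance = [19.8²·0.60 + 6.7²·0.68 + 7.3²·0.76 + 2.4²·0.68] + 388.776 = 310.166 + 388.776 = 698.942.
Reliability = 698.942 / 884.756 = 0.790.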